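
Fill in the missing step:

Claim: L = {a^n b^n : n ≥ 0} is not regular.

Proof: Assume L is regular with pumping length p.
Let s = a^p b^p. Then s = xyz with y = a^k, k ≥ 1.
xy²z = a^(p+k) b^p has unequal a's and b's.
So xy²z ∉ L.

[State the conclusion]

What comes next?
This contradicts the pumping lemma for regular languages,
which guarantees xy^i z ∈ L for all i ≥ 0.

Since our assumption that L is regular leads to a contradiction,
we conclude that L = {a^n b^n : n ≥ 0} is NOT regular. ∎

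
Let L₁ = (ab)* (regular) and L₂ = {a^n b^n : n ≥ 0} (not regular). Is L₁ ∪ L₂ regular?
No — L₁ ∪ L₂ is not regular.

Let U = (ab)* ∪ {a^n b^n}. If U were regular, then U ∩ aa*bb* would be regular (closure under intersection with a regular language). But (ab)* ∩ aa*bb* = {ab} and {a^n b^n} ∩ aa*bb* = {a^n b^n : n ≥ 1}, so U ∩ aa*bb* = {a^n b^n : n ≥ 1}, which is not regular. Hence U is not regular.

Note that the bare facts "L₁ regular, L₂ non-regular" do not settle the question by themselves: the closure of regular languages under ∪, ∩, complement and difference applies only when BOTH operands are regular. With a non-regular operand the result can come out regular or non-regular depending on the specific languages, so one has to work out L₁ ∪ L₂ for this particular pair, as above.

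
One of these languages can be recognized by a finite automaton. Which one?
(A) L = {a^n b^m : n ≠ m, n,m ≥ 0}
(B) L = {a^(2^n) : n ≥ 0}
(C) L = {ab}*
(C) {ab}*

(C) L = {ab}* is regular.

This can be recognized by a finite automaton (DFA/NFA).
Regular expressions like {ab}* define regular languages.

The other choices are not regular:
- {a^n b^m : n ≠ m, n,m ≥ 0}: After pumping a's, we can make n = m
- {a^(2^n) : n ≥ 0}: After pumping, length is no longer a power of 2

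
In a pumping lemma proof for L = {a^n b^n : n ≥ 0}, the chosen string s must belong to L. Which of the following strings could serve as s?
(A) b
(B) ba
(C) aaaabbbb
(C) aaaabbbb

The pumping lemma is applied to a string s that lies in L, so first check membership of each option:
- (A) b has 0 a's and 1 b's; 0 ≠ 1, so it is not in L ✗
- (B) ba has an a after a b, so it is not of the form a^n b^n and is not in L ✗
- (C) aaaabbbb = a^4 b^4 has equal counts (4 = 4), so it is in L ✓

Only (C) aaaabbbb is in L, so it is the only candidate that could play the role of s.
(In a complete proof one picks s in terms of the pumping length p so that |s| ≥ p is guaranteed; a fixed string like aaaabbbb illustrates the shape of such an s.)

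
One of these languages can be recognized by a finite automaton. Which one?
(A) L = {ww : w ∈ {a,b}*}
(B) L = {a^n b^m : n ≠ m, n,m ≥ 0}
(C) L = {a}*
(C) {a}*

(C) L = {a}* is regular.

This can be recognized by a finite automaton (DFA/NFA).
Regular expressions like {a}* define regular languages.

The other choices are not regular:
- {ww : w ∈ {a,b}*}: After pumping, the two halves no longer match
- {a^n b^m : n ≠ m, n,m ≥ 0}: After pumping a's, we can make n = m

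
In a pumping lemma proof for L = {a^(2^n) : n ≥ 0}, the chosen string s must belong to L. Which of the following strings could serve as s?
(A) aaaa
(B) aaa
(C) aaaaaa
(A) aaaa

The pumping lemma is applied to a string s that lies in L, so first check membership of each option:
- (A) aaaa has length 4 = 2^2, so it is in L ✓
- (B) aaa has length 3, strictly between 2^1 = 2 and 2^2 = 4, so it is not in L ✗
- (C) aaaaaa has length 6, strictly between 2^2 = 4 and 2^3 = 8, so it is not in L ✗

Only (A) aaaa is in L, so it is the only candidate that could play the role of s.
(In a complete proof one picks s in terms of the pumping length p so that |s| ≥ p is guaranteed; a fixed string like aaaa illustrates the shape of such an s.)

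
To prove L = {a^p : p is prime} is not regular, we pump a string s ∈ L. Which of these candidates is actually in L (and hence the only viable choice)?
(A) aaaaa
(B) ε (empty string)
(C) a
(A) aaaaa

The pumping lemma is applied to a string s that lies in L, so first check membership of each option:
- (A) aaaaa has length 5, which is prime, so it is in L ✓
- (B) ε has length 0, which is not prime, so it is not in L ✗
- (C) a has length 1, which is not prime, so it is not in L ✗

Only (A) aaaaa is in L, so it is the only candidate that could play the role of s.
(In a complete proof one picks s in terms of the pumping length p so that |s| ≥ p is guaranteed; a fixed string like aaaaa illustrates the shape of such an s.)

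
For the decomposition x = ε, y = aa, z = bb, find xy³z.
aaaaaabb

Given x = '', y = 'aa', z = 'bb' and i = 3:

xy^3z = x + y·y·...·y (3 times) + z
       = '' + 'aa'^3 + 'bb'
       = '' + 'aaaaaa' + 'bb'
       = 'aaaaaabb'

The pumped string is 'aaaaaabb' with length 8.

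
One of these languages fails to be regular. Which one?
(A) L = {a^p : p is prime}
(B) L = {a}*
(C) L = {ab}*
(A) {a^p : p is prime}

(A) L = {a^p : p is prime} is NOT regular.

The pumping lemma can be used to prove this:
After pumping, the length becomes composite

The other languages are regular because they can be recognized by finite automata.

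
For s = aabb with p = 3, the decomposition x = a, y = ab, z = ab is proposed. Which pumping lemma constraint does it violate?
Violated: xyz = s

The decomposition x = a, y = ab, z = ab for s = aabb with p = 3
violates the constraint: xyz = s

xyz = 'a' + 'ab' + 'ab' = 'aabab' ≠ 'aabb' = s. The decomposition doesn't reconstruct s.

Pumping lemma constraints:
1. xyz = s (decomposition is valid)
2. |xy| ≤ p
3. |y| > 0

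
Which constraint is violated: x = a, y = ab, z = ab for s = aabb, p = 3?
Violated: xyz = s

The decomposition x = a, y = ab, z = ab for s = aabb with p = 3
violates the constraint: xyz = s

xyz = 'a' + 'ab' + 'ab' = 'aabab' ≠ 'aabb' = s. The decomposition doesn't reconstruct s.

Pumping lemma constraints:
1. xyz = s (decomposition is valid)
2. |xy| ≤ p
3. |y| > 0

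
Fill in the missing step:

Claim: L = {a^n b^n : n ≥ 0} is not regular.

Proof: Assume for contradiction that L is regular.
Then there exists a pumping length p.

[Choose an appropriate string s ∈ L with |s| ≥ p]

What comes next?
s = a^p b^p

This string is in L (has equal a's and b's) and has length 2p ≥ p.
Any decomposition xyz with |xy| ≤ p means y consists only of a's,
so pumping will unbalance the counts.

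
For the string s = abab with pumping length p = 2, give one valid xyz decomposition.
x = 'a', y = 'b', z = 'ab'

For s = abab and p = 2, one valid decomposition is:
- x = 'a' (length 1)
- y = 'b' (length 1)
- z = 'ab' (length 2)

Verification:
- xyz = 'a' + 'b' + 'ab' = abab ✓
- |xy| = 2 ≤ 2 ✓
- |y| = 1 > 0 ✓

All pumping lemma constraints are satisfied.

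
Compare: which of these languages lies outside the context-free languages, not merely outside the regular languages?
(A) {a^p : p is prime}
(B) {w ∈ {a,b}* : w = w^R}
(A) {a^p : p is prime}

(A) {a^p : p is prime} requires the CFL pumping lemma.

- {w ∈ {a,b}* : w = w^R} is context-free (but not regular)
  • Can be shown non-regular with the regular pumping lemma
  • After pumping, the string is no longer symmetric

- {a^p : p is prime} is NOT context-free
  • Requires the CFL pumping lemma to prove
  • The CFL pumping lemma also fails because prime gaps are unbounded

The CFL pumping lemma is "stronger" in that it can prove non-membership
in the larger class of context-free languages.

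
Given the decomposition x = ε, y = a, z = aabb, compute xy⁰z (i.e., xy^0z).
aabb

Given x = '', y = 'a', z = 'aabb' and i = 0:

xy^0z = x + y·y·...·y (0 times) + z
       = '' + 'a'^0 + 'aabb'
       = '' + '' + 'aabb'
       = 'aabb'

The pumped string is 'aabb' with length 4.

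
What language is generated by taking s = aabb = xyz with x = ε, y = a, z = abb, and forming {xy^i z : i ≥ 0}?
{xy^i z : i ≥ 0} = {a^(i+1) b^2 : i ≥ 0} = {abb, aabb, aaabb, ...}

With x = ε, y = a, z = abb: Starting with aabb and pumping the first 'a' (z = abb keeps the second 'a'), we get strings with i+1 a's followed by 2 b's for i = 0, 1, 2, ...; note bb is not produced because z always contributes one a.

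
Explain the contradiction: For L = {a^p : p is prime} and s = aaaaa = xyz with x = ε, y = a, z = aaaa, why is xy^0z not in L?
xy⁰z = aaaa ∉ L

Pumping with i = 0 replaces y = a by y⁰ = ε:
- Original: s = xyz = aaaaa; aaaaa has length 5, which is prime, so it is in L
- Pumped: xy⁰z = ε · ε · aaaa = aaaa
- aaaa has length 4 = 2 × 2, which is not prime, so it is not in L

The pumping lemma would require xy⁰z ∈ L, so this decomposition yields a contradiction.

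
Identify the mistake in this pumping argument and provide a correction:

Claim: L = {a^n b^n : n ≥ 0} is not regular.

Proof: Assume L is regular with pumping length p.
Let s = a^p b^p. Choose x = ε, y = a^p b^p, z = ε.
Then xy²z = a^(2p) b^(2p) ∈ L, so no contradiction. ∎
Error: The decomposition violates |xy| ≤ p. With y = a^p b^p, |xy| = |y| = 2p > p. (The proof also miscomputes xy²z, which would be a^p b^p a^p b^p rather than a^(2p) b^(2p), and it wrongly treats one harmless decomposition as settling the matter — the prover does not get to choose the decomposition.)

Correction: The pumping lemma requires |xy| ≤ p, and the argument must handle every decomposition satisfying |xy| ≤ p, |y| ≥ 1. Since s starts with p a's, any such y consists only of a's, say y = a^k with k ≥ 1. Then xy²z = a^(p+k) b^p has unequal numbers of a's and b's, so xy²z ∉ L — the required contradiction.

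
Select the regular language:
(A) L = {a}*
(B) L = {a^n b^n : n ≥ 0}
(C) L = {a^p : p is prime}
(A) {a}*

(A) L = {a}* is regular.

This can be recognized by a finite automaton (DFA/NFA).
Regular expressions like {a}* define regular languages.

The other choices are not regular:
- {a^p : p is prime}: After pumping, the length becomes composite
- {a^n b^n : n ≥ 0}: After pumping, the number of a's and b's become unequal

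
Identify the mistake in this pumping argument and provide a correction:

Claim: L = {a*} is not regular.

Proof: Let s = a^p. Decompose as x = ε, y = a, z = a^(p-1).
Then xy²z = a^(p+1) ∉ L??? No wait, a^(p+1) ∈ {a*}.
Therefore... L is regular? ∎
Error: The proof attempts to show a*  is not regular, but a* IS regular!

Correction: a* is a regular language (recognized by a simple DFA with one accepting state and self-loop on 'a'). The pumping lemma can only prove non-regularity, not regularity. For regular languages, pumping always works.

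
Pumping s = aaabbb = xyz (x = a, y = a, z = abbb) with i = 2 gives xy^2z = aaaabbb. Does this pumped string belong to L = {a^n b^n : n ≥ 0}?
No

xy²z = a · aa · abbb = aaaabbb.
aaaabbb has 4 a's and 3 b's; 4 ≠ 3, so it is not in L.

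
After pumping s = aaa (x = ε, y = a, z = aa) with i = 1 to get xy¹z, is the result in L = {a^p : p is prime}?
Yes

xy¹z = ε · a · aa = aaa.
aaa has length 3, which is prime, so it is in L.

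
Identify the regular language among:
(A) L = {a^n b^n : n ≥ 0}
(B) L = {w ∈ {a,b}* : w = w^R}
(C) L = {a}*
(C) {a}*

(C) L = {a}* is regular.

This can be recognized by a finite automaton (DFA/NFA).
Regular expressions like {a}* define regular languages.

The other choices are not regular:
- {w ∈ {a,b}* : w = w^R}: After pumping, the string is no longer symmetric
- {a^n b^n : n ≥ 0}: After pumping, the number of a's and b's become unequal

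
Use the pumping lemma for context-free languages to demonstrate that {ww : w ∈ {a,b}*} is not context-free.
Assume for contradiction that L is context-free, and let p ≥ 1 be the pumping length given by the pumping lemma for CFLs.
Choose s = a^p b^p a^p b^p. Then s ∈ L (take w = a^p b^p) and |s| = 4p ≥ p.
By the CFL pumping lemma, s = uvxyz for some u, v, x, y, z with |vxy| ≤ p, |vy| ≥ 1, and uv^i xy^i z ∈ L for every i ≥ 0.

Write s as four blocks A₁ B₁ A₂ B₂ with A₁ = A₂ = a^p and B₁ = B₂ = b^p. Since |vxy| ≤ p, the window vxy lies inside at most two adjacent blocks. Take i = 0 and let t = uxz, so |t| = 4p − |vy| with 1 ≤ |vy| ≤ p. If |t| is odd, t ∉ L immediately, so assume |vy| is even (hence |vy| ≥ 2) and |t|/2 = 2p − |vy|/2, which satisfies p ≤ |t|/2 ≤ 2p − 1.

Case 1 (vxy inside A₁B₁): t = a^(p−j) b^(p−l) a^p b^p with j + l = |vy|. The second half of t has length < 2p, so it is a suffix of the trailing a^p b^p and ends in b; the first half is a^(p−j) b^(p−l) a^((j+l)/2), which ends in a because (j+l)/2 ≥ 1. The halves differ, so t ∉ L.

Case 2 (vxy inside B₁A₂, straddling the middle): t = a^p b^(p−j) a^(p−l) b^p with j + l = |vy|. If t = ww, then w is a prefix of t of length ≥ p, so w begins with a^p; and w is a suffix of t of length ≥ p, so w ends with b^p. That forces |w| ≥ 2p, contradicting |w| = |t|/2 ≤ 2p − 1. So t ∉ L.

Case 3 (vxy inside A₂B₂): t = a^p b^p a^(p−j) b^(p−l) with j + l = |vy|. The first half of t is a prefix of a^p b^p, so it begins with a; the second half is b^((j+l)/2) a^(p−j) b^(p−l), which begins with b. The halves differ, so t ∉ L.

In every case uv⁰xy⁰z = uxz ∉ L.

This contradicts the CFL pumping lemma, which requires uv^i xy^i z ∈ L for all i ≥ 0.
Hence L = {ww : w ∈ {a,b}*} is not context-free. ∎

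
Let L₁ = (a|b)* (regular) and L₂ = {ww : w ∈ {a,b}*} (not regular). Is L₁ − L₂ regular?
No — L₁ − L₂ is not regular.

L₁ − L₂ is the complement of {ww} within {a,b}*. If it were regular, its complement {ww} would be regular as well (regular languages are closed under complement) — contradiction. So L₁ − L₂ is not regular.

Note that the bare facts "L₁ regular, L₂ non-regular" do not settle the question by themselves: the closure of regular languages under ∪, ∩, complement and difference applies only when BOTH operands are regular. With a non-regular operand the result can come out regular or non-regular depending on the specific languages, so one has to work out L₁ − L₂ for this particular pair, as above.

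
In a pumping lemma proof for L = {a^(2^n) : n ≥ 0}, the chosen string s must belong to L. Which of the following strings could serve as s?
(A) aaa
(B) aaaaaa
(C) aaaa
(C) aaaa

The pumping lemma is applied to a string s that lies in L, so first check membership of each option:
- (A) aaa has length 3, strictly between 2^1 = 2 and 2^2 = 4, so it is not in L ✗
- (B) aaaaaa has length 6, strictly between 2^2 = 4 and 2^3 = 8, so it is not in L ✗
- (C) aaaa has length 4 = 2^2, so it is in L ✓

Only (C) aaaa is in L, so it is the only candidate that could play the role of s.
(In a complete proof one picks s in terms of the pumping length p so that |s| ≥ p is guaranteed; a fixed string like aaaa illustrates the shape of such an s.)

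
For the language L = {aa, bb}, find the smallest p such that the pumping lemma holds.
p = 3

For a finite language L, the pumping lemma holds vacuously if p > max|s| for s ∈ L.

The longest string in L = {aa, bb} has length 2.
If p = 3, then no string s ∈ L has |s| ≥ p, so the condition is vacuously true.

The minimum pumping length is p = 3.

Why no smaller p works: for any p ≤ 2, the longest string s ∈ L has |s| = 2 ≥ p, so it would
have to be pumpable; but pumping up (i = 2, 3, ...) produces ever longer strings, which cannot all lie in the
finite language L. So the pumping property fails for every p ≤ 2.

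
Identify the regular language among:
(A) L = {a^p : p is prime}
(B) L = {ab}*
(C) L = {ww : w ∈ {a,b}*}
(B) {ab}*

(B) L = {ab}* is regular.

This can be recognized by a finite automaton (DFA/NFA).
Regular expressions like {ab}* define regular languages.

The other choices are not regular:
- {a^p : p is prime}: After pumping, the length becomes composite
- {ww : w ∈ {a,b}*}: After pumping, the two halves no longer match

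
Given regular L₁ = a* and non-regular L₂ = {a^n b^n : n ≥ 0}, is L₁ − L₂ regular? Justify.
Yes — L₁ − L₂ is regular.

The only string of a* that lies in {a^n b^n} is ε, so L₁ − L₂ = a* − {ε} = a⁺ = aa*, which is regular.

Note that the bare facts "L₁ regular, L₂ non-regular" do not settle the question by themselves: the closure of regular languages under ∪, ∩, complement and difference applies only when BOTH operands are regular. With a non-regular operand the result can come out regular or non-regular depending on the specific languages, so one has to work out L₁ − L₂ for this particular pair, as above.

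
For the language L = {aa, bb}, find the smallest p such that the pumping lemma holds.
p = 3

For a finite language L, the pumping lemma holds vacuously if p > max|s| for s ∈ L.

The longest string in L = {aa, bb} has length 2.
If p = 3, then no string s ∈ L has |s| ≥ p, so the condition is vacuously true.

The minimum pumping length is p = 3.

Why no smaller p works: for any p ≤ 2, the longest string s ∈ L has |s| = 2 ≥ p, so it would
have to be pumpable; but pumping up (i = 2, 3, ...) produces ever longer strings, which cannot all lie in the
finite language L. So the pumping property fails for every p ≤ 2.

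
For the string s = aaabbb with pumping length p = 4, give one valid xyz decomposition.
x = '', y = 'aaab', z = 'bb'

For s = aaabbb and p = 4, one valid decomposition is:
- x = '' (length 0)
- y = 'aaab' (length 4)
- z = 'bb' (length 2)

Verification:
- xyz = '' + 'aaab' + 'bb' = aaabbb ✓
- |xy| = 4 ≤ 4 ✓
- |y| = 4 > 0 ✓

All pumping lemma constraints are satisfied.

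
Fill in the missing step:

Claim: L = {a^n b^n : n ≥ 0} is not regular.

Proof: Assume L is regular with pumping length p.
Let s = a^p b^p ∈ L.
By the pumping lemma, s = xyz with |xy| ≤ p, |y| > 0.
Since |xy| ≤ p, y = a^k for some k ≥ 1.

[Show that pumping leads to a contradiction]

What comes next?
Consider xy²z = a^(p+k) b^p.

Since k ≥ 1, we have p + k > p.
So xy²z has more a's than b's: (p+k) a's vs p b's.
This means xy²z ∉ L because a^n b^n requires equal counts.

This contradicts the pumping lemma which states xy²z ∈ L.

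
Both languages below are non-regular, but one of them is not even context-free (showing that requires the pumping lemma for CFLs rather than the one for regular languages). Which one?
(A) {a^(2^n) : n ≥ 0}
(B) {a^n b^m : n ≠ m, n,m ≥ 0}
(A) {a^(2^n) : n ≥ 0}

(A) {a^(2^n) : n ≥ 0} requires the CFL pumping lemma.

- {a^n b^m : n ≠ m, n,m ≥ 0} is context-free (but not regular)
  • Can be shown non-regular with the regular pumping lemma
  • After pumping a's, we can make n = m

- {a^(2^n) : n ≥ 0} is NOT context-free
  • Requires the CFL pumping lemma to prove
  • Gaps between powers of 2 grow exponentially

The CFL pumping lemma is "stronger" in that it can prove non-membership
in the larger class of context-free languages.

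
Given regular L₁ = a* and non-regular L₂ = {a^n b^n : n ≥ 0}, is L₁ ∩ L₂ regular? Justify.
Yes — L₁ ∩ L₂ is regular.

A string of a* contains no b's, and the only string of {a^n b^n} with no b's is ε (n = 0). So L₁ ∩ L₂ = {ε}, a finite language, which is regular.

Note that the bare facts "L₁ regular, L₂ non-regular" do not settle the question by themselves: the closure of regular languages under ∪, ∩, complement and difference applies only when BOTH operands are regular. With a non-regular operand the result can come out regular or non-regular depending on the specific languages, so one has to work out L₁ ∩ L₂ for this particular pair, as above.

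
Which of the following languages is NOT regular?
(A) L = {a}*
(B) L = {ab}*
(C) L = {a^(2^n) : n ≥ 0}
(C) {a^(2^n) : n ≥ 0}

(C) L = {a^(2^n) : n ≥ 0} is NOT regular.

The pumping lemma can be used to prove this:
After pumping, length is no longer a power of 2

The other languages are regular because they can be recognized by finite automata.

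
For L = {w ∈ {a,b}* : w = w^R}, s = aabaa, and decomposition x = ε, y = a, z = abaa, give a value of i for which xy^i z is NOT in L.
i = 0

xy⁰z = ε · ε · abaa = abaa; abaa reversed is aaba ≠ abaa, so it is not a palindrome and is not in L.
(Other choices also work, e.g. i = 2, 3; only i = 1 is guaranteed to stay in L since xy¹z = s.)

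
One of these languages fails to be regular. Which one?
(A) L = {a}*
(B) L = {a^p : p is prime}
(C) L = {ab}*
(B) {a^p : p is prime}

(B) L = {a^p : p is prime} is NOT regular.

The pumping lemma can be used to prove this:
After pumping, the length becomes composite

The other languages are regular because they can be recognized by finite automata.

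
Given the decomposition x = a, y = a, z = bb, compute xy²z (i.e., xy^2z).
aaabb

Given x = 'a', y = 'a', z = 'bb' and i = 2:

xy^2z = x + y·y·...·y (2 times) + z
       = 'a' + 'a'^2 + 'bb'
       = 'a' + 'aa' + 'bb'
       = 'aaabb'

The pumped string is 'aaabb' with length 5.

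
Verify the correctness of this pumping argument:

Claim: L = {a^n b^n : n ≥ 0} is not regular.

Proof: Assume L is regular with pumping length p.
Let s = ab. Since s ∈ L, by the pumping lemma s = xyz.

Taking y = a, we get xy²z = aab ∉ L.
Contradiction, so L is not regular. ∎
The proof is INCORRECT.

Error: The string s = ab may be shorter than p.
The pumping lemma only applies to strings with |s| ≥ p, and p is not under our control.
We must choose s in terms of p, e.g. s = a^p b^p, to ensure |s| ≥ p.
(The proof also fixes one particular y; a valid argument must handle every decomposition with |xy| ≤ p and |y| ≥ 1 — for s = a^p b^p this forces y = a^k, and then xy²z = a^(p+k) b^p ∉ L.)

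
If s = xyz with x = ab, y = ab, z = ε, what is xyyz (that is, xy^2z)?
ababab

Given x = 'ab', y = 'ab', z = '' and i = 2:

xy^2z = x + y·y·...·y (2 times) + z
       = 'ab' + 'ab'^2 + ''
       = 'ab' + 'abab' + ''
       = 'ababab'

The pumped string is 'ababab' with length 6.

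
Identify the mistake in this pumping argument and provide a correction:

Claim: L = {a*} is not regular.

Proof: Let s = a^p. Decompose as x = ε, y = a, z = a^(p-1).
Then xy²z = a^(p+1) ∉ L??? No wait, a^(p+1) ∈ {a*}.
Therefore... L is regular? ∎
Error: The proof attempts to show a*  is not regular, but a* IS regular!

Correction: a* is a regular language (recognized by a simple DFA with one accepting state and self-loop on 'a'). The pumping lemma can only prove non-regularity, not regularity. For regular languages, pumping always works.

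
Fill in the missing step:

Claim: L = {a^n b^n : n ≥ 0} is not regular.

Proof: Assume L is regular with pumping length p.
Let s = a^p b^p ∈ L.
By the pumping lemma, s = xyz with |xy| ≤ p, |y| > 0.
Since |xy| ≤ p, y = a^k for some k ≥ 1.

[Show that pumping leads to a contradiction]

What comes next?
Consider xy²z = a^(p+k) b^p.

Since k ≥ 1, we have p + k > p.
So xy²z has more a's than b's: (p+k) a's vs p b's.
This means xy²z ∉ L because a^n b^n requires equal counts.

This contradicts the pumping lemma which states xy²z ∈ L.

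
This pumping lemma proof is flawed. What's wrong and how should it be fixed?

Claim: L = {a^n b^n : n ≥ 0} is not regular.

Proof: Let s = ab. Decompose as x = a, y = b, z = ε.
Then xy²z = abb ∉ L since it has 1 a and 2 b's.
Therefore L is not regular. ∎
Error: The string s = ab might be shorter than the pumping length p.

Correction: Choose s = a^p b^p to ensure |s| ≥ p. Also, the decomposition is wrong: with |xy| ≤ p, y cannot include b's when s starts with p a's.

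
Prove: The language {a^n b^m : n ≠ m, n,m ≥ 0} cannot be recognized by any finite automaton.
Assume for contradiction that L is regular, and let p ≥ 1 be the pumping length given by the pumping lemma.
Choose s = a^p b^(p + p!). Then s ∈ L because p ≠ p + p! (as p! ≥ 1), and |s| ≥ p.
By the pumping lemma, s = xyz for some x, y, z with |xy| ≤ p, |y| ≥ 1, and xy^i z ∈ L for every i ≥ 0.
Since |xy| ≤ p and the first p symbols of s are all a's, y = a^k for some k with 1 ≤ k ≤ p.
For every i ≥ 0, xy^i z = a^(p + (i − 1)k) b^(p + p!).

Because 1 ≤ k ≤ p, k divides p!. Let t = p!/k (a positive integer) and take i = t + 1.
Then the number of a's is p + tk = p + p!, which equals the number of b's.
So xy^(t+1) z = a^(p + p!) b^(p + p!) has equally many a's and b's and is NOT in L.

This contradicts the pumping lemma, which requires xy^i z ∈ L for all i ≥ 0.
Hence L = {a^n b^m : n ≠ m, n,m ≥ 0} is not regular. ∎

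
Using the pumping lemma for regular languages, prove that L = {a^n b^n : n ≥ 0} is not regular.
Assume for contradiction that L is regular, and let p ≥ 1 be the pumping length given by the pumping lemma.
Choose s = a^p b^p. Then s ∈ L and |s| = 2p ≥ p.
By the pumping lemma, s = xyz for some x, y, z with |xy| ≤ p, |y| ≥ 1, and xy^i z ∈ L for every i ≥ 0.
Since |xy| ≤ p and the first p symbols of s are all a's, we must have y = a^k for some k with 1 ≤ k ≤ p.

Take i = 2: xy²z = a^(p + k) b^p.
This string has p + k a's but p b's, and p + k > p because k ≥ 1. So xy²z ∉ L.

This contradicts the pumping lemma, which requires xy^i z ∈ L for all i ≥ 0.
Hence L = {a^n b^n : n ≥ 0} is not regular. ∎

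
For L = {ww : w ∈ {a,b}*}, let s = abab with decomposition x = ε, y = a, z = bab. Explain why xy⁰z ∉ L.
xy⁰z = bab ∉ L

Pumping with i = 0 replaces y = a by y⁰ = ε:
- Original: s = xyz = abab; abab splits into halves ab · ab, which are equal, so it is in L (w = ab)
- Pumped: xy⁰z = ε · ε · bab = bab
- bab has odd length 3, so it cannot be written as ww and is not in L

The pumping lemma would require xy⁰z ∈ L, so this decomposition yields a contradiction.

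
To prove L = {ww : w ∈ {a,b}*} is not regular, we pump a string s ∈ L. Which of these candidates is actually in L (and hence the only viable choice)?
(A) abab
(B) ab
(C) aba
(A) abab

The pumping lemma is applied to a string s that lies in L, so first check membership of each option:
- (A) abab splits into halves ab · ab, which are equal, so it is in L (w = ab) ✓
- (B) ab has length 2; its halves are a and b, which differ, so it is not in L ✗
- (C) aba has odd length 3, so it cannot be written as ww and is not in L ✗

Only (A) abab is in L, so it is the only candidate that could play the role of s.
(In a complete proof one picks s in terms of the pumping length p so that |s| ≥ p is guaranteed; a fixed string like abab illustrates the shape of such an s.)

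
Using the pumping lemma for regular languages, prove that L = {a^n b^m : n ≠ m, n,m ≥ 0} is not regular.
Assume for contradiction that L is regular, and let p ≥ 1 be the pumping length given by the pumping lemma.
Choose s = a^p b^(p + p!). Then s ∈ L because p ≠ p + p! (as p! ≥ 1), and |s| ≥ p.
By the pumping lemma, s = xyz for some x, y, z with |xy| ≤ p, |y| ≥ 1, and xy^i z ∈ L for every i ≥ 0.
Since |xy| ≤ p and the first p symbols of s are all a's, y = a^k for some k with 1 ≤ k ≤ p.
For every i ≥ 0, xy^i z = a^(p + (i − 1)k) b^(p + p!).

Because 1 ≤ k ≤ p, k divides p!. Let t = p!/k (a positive integer) and take i = t + 1.
Then the number of a's is p + tk = p + p!, which equals the number of b's.
So xy^(t+1) z = a^(p + p!) b^(p + p!) has equally many a's and b's and is NOT in L.

This contradicts the pumping lemma, which requires xy^i z ∈ L for all i ≥ 0.
Hence L = {a^n b^m : n ≠ m, n,m ≥ 0} is not regular. ∎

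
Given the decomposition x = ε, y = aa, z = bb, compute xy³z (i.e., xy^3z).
aaaaaabb

Given x = '', y = 'aa', z = 'bb' and i = 3:

xy^3z = x + y·y·...·y (3 times) + z
       = '' + 'aa'^3 + 'bb'
       = '' + 'aaaaaa' + 'bb'
       = 'aaaaaabb'

The pumped string is 'aaaaaabb' with length 8.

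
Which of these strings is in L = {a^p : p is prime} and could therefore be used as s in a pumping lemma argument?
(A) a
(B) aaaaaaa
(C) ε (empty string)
(B) aaaaaaa

The pumping lemma is applied to a string s that lies in L, so first check membership of each option:
- (A) a has length 1, which is not prime, so it is not in L ✗
- (B) aaaaaaa has length 7, which is prime, so it is in L ✓
- (C) ε has length 0, which is not prime, so it is not in L ✗

Only (B) aaaaaaa is in L, so it is the only candidate that could play the role of s.
(In a complete proof one picks s in terms of the pumping length p so that |s| ≥ p is guaranteed; a fixed string like aaaaaaa illustrates the shape of such an s.)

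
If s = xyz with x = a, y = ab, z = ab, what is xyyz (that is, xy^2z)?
aababab

Given x = 'a', y = 'ab', z = 'ab' and i = 2:

xy^2z = x + y·y·...·y (2 times) + z
       = 'a' + 'ab'^2 + 'ab'
       = 'a' + 'abab' + 'ab'
       = 'aababab'

The pumped string is 'aababab' with length 7.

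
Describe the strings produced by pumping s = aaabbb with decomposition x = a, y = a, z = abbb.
{xy^i z : i ≥ 0} = {a^(2+i) b^3 : i ≥ 0} = {aabbb, aaabbb, aaaabbb, ...}

With x = a, y = a, z = abbb: Starting with aaabbb and pumping the second 'a', we get strings with 2+i a's followed by 3 b's for i = 0, 1, 2, ...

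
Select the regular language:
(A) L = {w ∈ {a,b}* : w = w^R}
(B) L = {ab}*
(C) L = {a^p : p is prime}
(B) {ab}*

(B) L = {ab}* is regular.

This can be recognized by a finite automaton (DFA/NFA).
Regular expressions like {ab}* define regular languages.

The other choices are not regular:
- {a^p : p is prime}: After pumping, the length becomes composite
- {w ∈ {a,b}* : w = w^R}: After pumping, the string is no longer symmetric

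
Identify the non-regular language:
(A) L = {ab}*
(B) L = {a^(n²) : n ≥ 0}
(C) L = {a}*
(B) {a^(n²) : n ≥ 0}

(B) L = {a^(n²) : n ≥ 0} is NOT regular.

The pumping lemma can be used to prove this:
After pumping, length is no longer a perfect square

The other languages are regular because they can be recognized by finite automata.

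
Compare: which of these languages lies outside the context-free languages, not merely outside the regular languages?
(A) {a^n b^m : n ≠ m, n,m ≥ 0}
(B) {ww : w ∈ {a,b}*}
(B) {ww : w ∈ {a,b}*}

(B) {ww : w ∈ {a,b}*} requires the CFL pumping lemma.

- {a^n b^m : n ≠ m, n,m ≥ 0} is context-free (but not regular)
  • Can be shown non-regular with the regular pumping lemma
  • After pumping a's, we can make n = m

- {ww : w ∈ {a,b}*} is NOT context-free
  • Requires the CFL pumping lemma to prove
  • Cannot verify equality of two arbitrary substrings

The CFL pumping lemma is "stronger" in that it can prove non-membership
in the larger class of context-free languages.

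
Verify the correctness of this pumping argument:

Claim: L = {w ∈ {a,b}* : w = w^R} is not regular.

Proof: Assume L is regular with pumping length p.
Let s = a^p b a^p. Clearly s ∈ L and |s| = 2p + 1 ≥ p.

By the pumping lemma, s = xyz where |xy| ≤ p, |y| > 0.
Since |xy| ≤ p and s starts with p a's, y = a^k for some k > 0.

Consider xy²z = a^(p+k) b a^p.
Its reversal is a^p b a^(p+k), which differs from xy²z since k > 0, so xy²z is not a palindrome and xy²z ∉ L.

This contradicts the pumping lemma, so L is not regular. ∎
The proof is correct.

This proof is valid because:
1. s = a^p b a^p is in L and is chosen in terms of p, so |s| ≥ p holds for every p
2. The decomposition analysis is correct: |xy| ≤ p forces y to lie inside the leading a's
3. The contradiction is valid: a^(p+k) b a^p has more a's before the b than after it, so it is not a palindrome
4. The conclusion follows logically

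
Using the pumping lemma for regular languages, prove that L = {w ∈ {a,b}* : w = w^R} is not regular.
Assume for contradiction that L is regular, and let p ≥ 1 be the pumping length given by the pumping lemma.
Choose s = a^p b a^p. Then s ∈ L (it reads the same in both directions) and |s| = 2p + 1 ≥ p.
By the pumping lemma, s = xyz for some x, y, z with |xy| ≤ p, |y| ≥ 1, and xy^i z ∈ L for every i ≥ 0.
Since |xy| ≤ p and the first p symbols of s are all a's, y = a^k for some k with 1 ≤ k ≤ p.

Take i = 0: xy⁰z = a^(p − k) b a^p.
Its reversal is a^p b a^(p − k). These differ because the block of a's before the unique b has length p − k in one and p in the other, and p − k ≠ p since k ≥ 1. So xy⁰z is not a palindrome, i.e. xy⁰z ∉ L.

This contradicts the pumping lemma, which requires xy^i z ∈ L for all i ≥ 0.
Hence L = {w ∈ {a,b}* : w = w^R} is not regular. ∎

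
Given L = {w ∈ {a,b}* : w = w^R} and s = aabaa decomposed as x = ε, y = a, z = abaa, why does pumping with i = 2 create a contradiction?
xy²z = aaabaa ∉ L

Pumping with i = 2 replaces y = a by y² = aa:
- Original: s = xyz = aabaa; aabaa reversed is aabaa, the same string, so it is a palindrome and is in L
- Pumped: xy²z = ε · aa · abaa = aaabaa
- aaabaa reversed is aabaaa ≠ aaabaa, so it is not a palindrome and is not in L

The pumping lemma would require xy²z ∈ L, so this decomposition yields a contradiction.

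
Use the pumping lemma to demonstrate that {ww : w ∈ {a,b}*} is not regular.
Assume for contradiction that L is regular, and let p ≥ 1 be the pumping length given by the pumping lemma.
Choose s = a^p b a^p b. Then s ∈ L (take w = a^p b) and |s| = 2p + 2 ≥ p.
By the pumping lemma, s = xyz for some x, y, z with |xy| ≤ p, |y| ≥ 1, and xy^i z ∈ L for every i ≥ 0.
Since |xy| ≤ p and the first p symbols of s are all a's, y = a^k for some k with 1 ≤ k ≤ p.

Take i = 2: t = xy²z = a^(p + k) b a^p b.
Suppose t = uu for some string u. The string t contains exactly two b's and ends in b, so u contains exactly one b and ends in b; hence u = a^j b for some j, and uu = a^j b a^j b. Comparing with t = a^(p + k) b a^p b forces j = p + k (first block) and j = p (second block), which is impossible since k ≥ 1. So t ∉ L.

This contradicts the pumping lemma, which requires xy^i z ∈ L for all i ≥ 0.
Hence L = {ww : w ∈ {a,b}*} is not regular. ∎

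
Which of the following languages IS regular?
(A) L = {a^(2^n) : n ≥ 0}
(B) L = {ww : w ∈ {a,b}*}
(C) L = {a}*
(C) {a}*

(C) L = {a}* is regular.

This can be recognized by a finite automaton (DFA/NFA).
Regular expressions like {a}* define regular languages.

The other choices are not regular:
- {a^(2^n) : n ≥ 0}: After pumping, length is no longer a power of 2
- {ww : w ∈ {a,b}*}: After pumping, the two halves no longer match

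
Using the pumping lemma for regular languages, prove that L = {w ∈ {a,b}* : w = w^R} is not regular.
Assume for contradiction that L is regular, and let p ≥ 1 be the pumping length given by the pumping lemma.
Choose s = a^p b a^p. Then s ∈ L (it reads the same in both directions) and |s| = 2p + 1 ≥ p.
By the pumping lemma, s = xyz for some x, y, z with |xy| ≤ p, |y| ≥ 1, and xy^i z ∈ L for every i ≥ 0.
Since |xy| ≤ p and the first p symbols of s are all a's, y = a^k for some k with 1 ≤ k ≤ p.

Take i = 0: xy⁰z = a^(p − k) b a^p.
Its reversal is a^p b a^(p − k). These differ because the block of a's before the unique b has length p − k in one and p in the other, and p − k ≠ p since k ≥ 1. So xy⁰z is not a palindrome, i.e. xy⁰z ∉ L.

This contradicts the pumping lemma, which requires xy^i z ∈ L for all i ≥ 0.
Hence L = {w ∈ {a,b}* : w = w^R} is not regular. ∎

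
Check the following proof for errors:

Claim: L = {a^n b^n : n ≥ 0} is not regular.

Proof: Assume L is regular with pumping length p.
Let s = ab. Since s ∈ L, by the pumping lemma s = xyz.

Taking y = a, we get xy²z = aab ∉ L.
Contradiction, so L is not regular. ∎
The proof is INCORRECT.

Error: The string s = ab may be shorter than p.
The pumping lemma only applies to strings with |s| ≥ p, and p is not under our control.
We must choose s in terms of p, e.g. s = a^p b^p, to ensure |s| ≥ p.
(The proof also fixes one particular y; a valid argument must handle every decomposition with |xy| ≤ p and |y| ≥ 1 — for s = a^p b^p this forces y = a^k, and then xy²z = a^(p+k) b^p ∉ L.)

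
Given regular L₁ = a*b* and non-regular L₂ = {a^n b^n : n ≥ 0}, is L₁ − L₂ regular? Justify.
No — L₁ − L₂ is not regular.

a*b* − {a^n b^n} = {a^n b^m : n ≠ m}. If this were regular, then its complement intersected with a*b*, namely {a^n b^n : n ≥ 0}, would be regular too (closure under complement and intersection) — contradiction. So L₁ − L₂ is not regular.

Note that the bare facts "L₁ regular, L₂ non-regular" do not settle the question by themselves: the closure of regular languages under ∪, ∩, complement and difference applies only when BOTH operands are regular. With a non-regular operand the result can come out regular or non-regular depending on the specific languages, so one has to work out L₁ − L₂ for this particular pair, as above.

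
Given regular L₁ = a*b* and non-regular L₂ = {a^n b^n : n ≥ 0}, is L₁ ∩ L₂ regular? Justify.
No — L₁ ∩ L₂ is not regular.

Every string a^n b^n already lies in a*b*, so L₁ ∩ L₂ = {a^n b^n : n ≥ 0} = L₂ itself, which is the standard non-regular language (pump s = a^p b^p).

Note that the bare facts "L₁ regular, L₂ non-regular" do not settle the question by themselves: the closure of regular languages under ∪, ∩, complement and difference applies only when BOTH operands are regular. With a non-regular operand the result can come out regular or non-regular depending on the specific languages, so one has to work out L₁ ∩ L₂ for this particular pair, as above.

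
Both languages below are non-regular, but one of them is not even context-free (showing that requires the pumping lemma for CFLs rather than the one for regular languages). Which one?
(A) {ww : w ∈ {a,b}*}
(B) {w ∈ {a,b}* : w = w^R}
(A) {ww : w ∈ {a,b}*}

(A) {ww : w ∈ {a,b}*} requires the CFL pumping lemma.

- {w ∈ {a,b}* : w = w^R} is context-free (but not regular)
  • Can be shown non-regular with the regular pumping lemma
  • After pumping, the string is no longer symmetric

- {ww : w ∈ {a,b}*} is NOT context-free
  • Requires the CFL pumping lemma to prove
  • Cannot verify equality of two arbitrary substrings

The CFL pumping lemma is "stronger" in that it can prove non-membership
in the larger class of context-free languages.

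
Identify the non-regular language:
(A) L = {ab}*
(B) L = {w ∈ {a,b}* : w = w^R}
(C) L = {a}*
(B) {w ∈ {a,b}* : w = w^R}

(B) L = {w ∈ {a,b}* : w = w^R} is NOT regular.

The pumping lemma can be used to prove this:
After pumping, the string is no longer symmetric

The other languages are regular because they can be recognized by finite automata.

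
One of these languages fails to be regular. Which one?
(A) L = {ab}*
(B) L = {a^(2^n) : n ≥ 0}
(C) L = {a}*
(B) {a^(2^n) : n ≥ 0}

(B) L = {a^(2^n) : n ≥ 0} is NOT regular.

The pumping lemma can be used to prove this:
After pumping, length is no longer a power of 2

The other languages are regular because they can be recognized by finite automata.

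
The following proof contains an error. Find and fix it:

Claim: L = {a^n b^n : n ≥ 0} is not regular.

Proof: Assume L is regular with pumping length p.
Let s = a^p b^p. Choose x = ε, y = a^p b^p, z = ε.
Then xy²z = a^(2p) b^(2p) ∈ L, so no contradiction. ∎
Error: The decomposition violates |xy| ≤ p. With y = a^p b^p, |xy| = |y| = 2p > p. (The proof also miscomputes xy²z, which would be a^p b^p a^p b^p rather than a^(2p) b^(2p), and it wrongly treats one harmless decomposition as settling the matter — the prover does not get to choose the decomposition.)

Correction: The pumping lemma requires |xy| ≤ p, and the argument must handle every decomposition satisfying |xy| ≤ p, |y| ≥ 1. Since s starts with p a's, any such y consists only of a's, say y = a^k with k ≥ 1. Then xy²z = a^(p+k) b^p has unequal numbers of a's and b's, so xy²z ∉ L — the required contradiction.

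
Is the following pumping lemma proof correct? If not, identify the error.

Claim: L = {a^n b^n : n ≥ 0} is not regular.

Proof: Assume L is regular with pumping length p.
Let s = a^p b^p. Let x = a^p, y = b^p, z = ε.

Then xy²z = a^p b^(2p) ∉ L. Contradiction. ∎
The proof is INCORRECT.

Error: The decomposition violates |xy| ≤ p.
With x = a^p and y = b^p, we have |xy| = 2p > p.
The pumping lemma requires |xy| ≤ p, so y must be within the first p characters.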